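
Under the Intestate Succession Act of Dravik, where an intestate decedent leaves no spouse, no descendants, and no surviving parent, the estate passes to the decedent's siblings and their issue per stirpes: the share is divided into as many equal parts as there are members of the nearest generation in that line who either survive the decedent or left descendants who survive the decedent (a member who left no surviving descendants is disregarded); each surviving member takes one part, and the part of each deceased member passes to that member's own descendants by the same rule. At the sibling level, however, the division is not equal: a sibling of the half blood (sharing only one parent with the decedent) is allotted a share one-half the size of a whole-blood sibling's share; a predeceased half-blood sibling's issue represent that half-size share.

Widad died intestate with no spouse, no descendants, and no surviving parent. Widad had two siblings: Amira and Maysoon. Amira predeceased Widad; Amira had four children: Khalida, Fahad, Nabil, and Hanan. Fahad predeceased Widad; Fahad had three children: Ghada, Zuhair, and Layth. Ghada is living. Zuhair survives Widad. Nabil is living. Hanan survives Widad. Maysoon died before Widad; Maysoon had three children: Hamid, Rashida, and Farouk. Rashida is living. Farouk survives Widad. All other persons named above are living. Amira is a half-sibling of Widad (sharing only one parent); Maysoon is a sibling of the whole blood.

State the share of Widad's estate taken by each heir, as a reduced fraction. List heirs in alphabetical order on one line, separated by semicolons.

Farouk 2/9; Ghada 1/36; Hamid 2/9; Hanan 1/12; Khalida 1/12; Layth 1/36; Nabil 1/12; Rashida 2/9; Zuhair 1/36

No spouse, descendants, or parent survives, so the estate passes to Widad's siblings per stirpes.
Half-blood siblings count for one-half the weight of whole-blood siblings at the initial division.
Dividing 1 in proportion to weights (total weight 3/2): Amira (weight 1/2) → 1/3; Maysoon (weight 1) → 2/3.
Amira predeceased; the 1/3 allotted to Amira's branch passes to Amira's issue by representation.
The 1/3 is divided into 4 equal shares of 1/12 among Khalida, Fahad, Nabil, Hanan.
Khalida is living and takes 1/12.
Fahad predeceased; the 1/12 allotted to Fahad's branch passes to Fahad's issue by representation.
The 1/12 is divided into 3 equal shares of 1/36 among Ghada, Zuhair, Layth.
Ghada is living and takes 1/36.
Zuhair is living and takes 1/36.
Layth is living and takes 1/36.
Nabil is living and takes 1/12.
Hanan is living and takes 1/12.
Maysoon predeceased; the 2/3 allotted to Maysoon's branch passes to Maysoon's issue by representation.
The 2/3 is divided into 3 equal shares of 2/9 among Hamid, Rashida, Farouk.
Hamid is living and takes 2/9.
Rashida is living and takes 2/9.
Farouk is living and takes 2/9.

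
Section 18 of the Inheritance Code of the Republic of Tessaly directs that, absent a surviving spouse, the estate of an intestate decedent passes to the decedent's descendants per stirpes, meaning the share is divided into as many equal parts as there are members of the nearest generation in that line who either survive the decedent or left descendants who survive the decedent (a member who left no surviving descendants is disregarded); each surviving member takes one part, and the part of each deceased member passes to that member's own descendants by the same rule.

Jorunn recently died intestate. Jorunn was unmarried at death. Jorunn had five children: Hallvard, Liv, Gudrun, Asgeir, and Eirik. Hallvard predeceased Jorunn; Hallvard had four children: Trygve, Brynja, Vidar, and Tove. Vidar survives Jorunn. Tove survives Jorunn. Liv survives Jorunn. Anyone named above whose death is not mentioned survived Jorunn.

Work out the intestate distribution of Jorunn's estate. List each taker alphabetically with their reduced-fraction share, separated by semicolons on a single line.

Asgeir 1/5; Brynja 1/20; Eirik 1/5; Gudrun 1/5; Liv 1/5; Tove 1/20; Trygve 1/20; Vidar 1/20

There is no surviving spouse, so the entire estate passes to Jorunn's descendants per stirpes.
The estate is divided into 5 equal shares of 1/5 among Hallvard, Liv, Gudrun, Asgeir, Eirik.
Hallvard predeceased; the 1/5 allotted to Hallvard's branch passes to Hallvard's issue by representation.
The 1/5 is divided into 4 equal shares of 1/20 among Trygve, Brynja, Vidar, Tove.
Trygve is living and takes 1/20.
Brynja is living and takes 1/20.
Vidar is living and takes 1/20.
Tove is living and takes 1/20.
Liv is living and takes 1/5.
Gudrun is living and takes 1/5.
Asgeir is living and takes 1/5.
Eirik is living and takes 1/5.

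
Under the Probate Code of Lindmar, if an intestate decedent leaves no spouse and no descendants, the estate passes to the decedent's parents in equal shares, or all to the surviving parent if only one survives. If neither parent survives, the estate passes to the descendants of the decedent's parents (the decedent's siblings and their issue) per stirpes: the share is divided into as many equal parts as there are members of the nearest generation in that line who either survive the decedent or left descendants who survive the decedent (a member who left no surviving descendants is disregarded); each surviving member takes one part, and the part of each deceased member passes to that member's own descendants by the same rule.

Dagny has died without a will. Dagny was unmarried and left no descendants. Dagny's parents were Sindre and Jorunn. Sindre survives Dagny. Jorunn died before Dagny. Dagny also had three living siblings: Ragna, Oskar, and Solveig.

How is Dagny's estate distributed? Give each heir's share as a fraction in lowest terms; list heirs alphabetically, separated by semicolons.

Sindre 1

Only one parent, Sindre, survives, so Sindre takes the entire estate. The siblings take nothing because a surviving parent has priority.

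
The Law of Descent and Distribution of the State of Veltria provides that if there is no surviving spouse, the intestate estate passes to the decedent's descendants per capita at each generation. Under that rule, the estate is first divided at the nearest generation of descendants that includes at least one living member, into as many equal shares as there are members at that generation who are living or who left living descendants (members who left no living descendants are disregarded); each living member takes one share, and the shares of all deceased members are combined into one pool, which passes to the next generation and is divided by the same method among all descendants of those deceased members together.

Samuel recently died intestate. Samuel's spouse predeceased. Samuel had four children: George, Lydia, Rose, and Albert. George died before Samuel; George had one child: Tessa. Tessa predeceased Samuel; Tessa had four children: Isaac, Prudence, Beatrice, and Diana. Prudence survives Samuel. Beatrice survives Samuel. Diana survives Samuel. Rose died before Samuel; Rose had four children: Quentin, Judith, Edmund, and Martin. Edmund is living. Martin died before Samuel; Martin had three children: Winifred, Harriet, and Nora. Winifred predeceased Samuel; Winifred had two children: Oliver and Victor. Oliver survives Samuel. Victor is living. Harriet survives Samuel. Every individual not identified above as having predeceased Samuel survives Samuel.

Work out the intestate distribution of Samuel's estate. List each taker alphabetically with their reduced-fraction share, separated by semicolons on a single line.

There is no surviving spouse, so the entire estate passes to Samuel's descendants per capita at each generation.
At generation 1 (George, Lydia, Rose, Albert) there are 4 shares of (1)/4 = 1/4 each.
Living: Lydia and Albert — each takes 1/4.
Deceased: George and Rose. Their combined 1/2 is pooled and carried to generation 2.
At generation 2 (Tessa, Quentin, Judith, Edmund, Martin) there are 5 shares of (1/2)/5 = 1/10 each.
Living: Quentin, Judith, and Edmund — each takes 1/10.
Deceased: Tessa and Martin. Their combined 1/5 is pooled and carried to generation 3.
At generation 3 (Isaac, Prudence, Beatrice, Diana, Winifred, Harriet, Nora) there are 7 shares of (1/5)/7 = 1/35 each.
Living: Isaac, Prudence, Beatrice, Diana, Harriet, and Nora — each takes 1/35.
Deceased: Winifred. That 1/35 share is carried to generation 4.
At generation 4 (Oliver, Victor) there are 2 shares of (1/35)/2 = 1/70 each.
Living: Oliver and Victor — each takes 1/70.

Albert 1/4; Beatrice 1/35; Diana 1/35; Edmund 1/10; Harriet 1/35; Isaac 1/35; Judith 1/10; Lydia 1/4; Nora 1/35; Oliver 1/70; Prudence 1/35; Quentin 1/10; Victor 1/70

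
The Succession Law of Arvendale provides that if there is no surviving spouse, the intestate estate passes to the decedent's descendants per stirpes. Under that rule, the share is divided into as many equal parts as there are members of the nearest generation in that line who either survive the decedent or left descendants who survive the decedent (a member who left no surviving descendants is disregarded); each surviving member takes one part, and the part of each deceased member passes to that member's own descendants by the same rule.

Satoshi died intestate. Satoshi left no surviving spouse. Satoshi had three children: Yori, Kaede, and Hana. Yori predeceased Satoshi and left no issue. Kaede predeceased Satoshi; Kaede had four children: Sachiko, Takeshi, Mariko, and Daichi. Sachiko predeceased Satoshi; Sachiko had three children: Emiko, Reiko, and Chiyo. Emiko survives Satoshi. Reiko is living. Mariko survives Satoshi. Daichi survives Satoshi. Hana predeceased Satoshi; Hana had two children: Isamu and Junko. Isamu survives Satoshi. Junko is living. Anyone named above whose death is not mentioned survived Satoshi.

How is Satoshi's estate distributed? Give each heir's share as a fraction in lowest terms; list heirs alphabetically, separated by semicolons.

Chiyo 1/24; Daichi 1/8; Emiko 1/24; Isamu 1/4; Junko 1/4; Mariko 1/8; Reiko 1/24; Takeshi 1/8

There is no surviving spouse, so the entire estate passes to Satoshi's descendants per stirpes.
Yori left no surviving issue, so that branch lapses and is disregarded.
The estate is divided into 2 equal shares of 1/2 among Kaede, Hana.
Kaede predeceased; the 1/2 allotted to Kaede's branch passes to Kaede's issue by representation.
The 1/2 is divided into 4 equal shares of 1/8 among Sachiko, Takeshi, Mariko, Daichi.
Sachiko predeceased; the 1/8 allotted to Sachiko's branch passes to Sachiko's issue by representation.
The 1/8 is divided into 3 equal shares of 1/24 among Emiko, Reiko, Chiyo.
Emiko is living and takes 1/24.
Reiko is living and takes 1/24.
Chiyo is living and takes 1/24.
Takeshi is living and takes 1/8.
Mariko is living and takes 1/8.
Daichi is living and takes 1/8.
Hana predeceased; the 1/2 allotted to Hana's branch passes to Hana's issue by representation.
The 1/2 is divided into 2 equal shares of 1/4 among Isamu, Junko.
Isamu is living and takes 1/4.
Junko is living and takes 1/4.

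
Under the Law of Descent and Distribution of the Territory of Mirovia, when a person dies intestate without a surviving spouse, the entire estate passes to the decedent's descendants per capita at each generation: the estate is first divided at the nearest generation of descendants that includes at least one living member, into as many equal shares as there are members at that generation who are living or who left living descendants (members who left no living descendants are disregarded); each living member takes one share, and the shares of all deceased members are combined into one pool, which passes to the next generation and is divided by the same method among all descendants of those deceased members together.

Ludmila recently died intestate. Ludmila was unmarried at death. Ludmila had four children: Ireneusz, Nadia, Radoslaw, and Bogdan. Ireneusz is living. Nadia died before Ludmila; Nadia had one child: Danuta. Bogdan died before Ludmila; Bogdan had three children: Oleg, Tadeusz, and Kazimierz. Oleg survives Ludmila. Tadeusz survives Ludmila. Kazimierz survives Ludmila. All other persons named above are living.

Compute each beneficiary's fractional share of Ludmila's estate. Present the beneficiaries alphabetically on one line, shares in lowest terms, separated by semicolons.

There is no surviving spouse, so the entire estate passes to Ludmila's descendants per capita at each generation.
At generation 1 (Ireneusz, Nadia, Radoslaw, Bogdan) there are 4 shares of (1)/4 = 1/4 each.
Living: Ireneusz and Radoslaw — each takes 1/4.
Deceased: Nadia and Bogdan. Their combined 1/2 is pooled and carried to generation 2.
At generation 2 (Danuta, Oleg, Tadeusz, Kazimierz) there are 4 shares of (1/2)/4 = 1/8 each.
Living: Danuta, Oleg, Tadeusz, and Kazimierz — each takes 1/8.

Danuta 1/8; Ireneusz 1/4; Kazimierz 1/8; Oleg 1/8; Radoslaw 1/4; Tadeusz 1/8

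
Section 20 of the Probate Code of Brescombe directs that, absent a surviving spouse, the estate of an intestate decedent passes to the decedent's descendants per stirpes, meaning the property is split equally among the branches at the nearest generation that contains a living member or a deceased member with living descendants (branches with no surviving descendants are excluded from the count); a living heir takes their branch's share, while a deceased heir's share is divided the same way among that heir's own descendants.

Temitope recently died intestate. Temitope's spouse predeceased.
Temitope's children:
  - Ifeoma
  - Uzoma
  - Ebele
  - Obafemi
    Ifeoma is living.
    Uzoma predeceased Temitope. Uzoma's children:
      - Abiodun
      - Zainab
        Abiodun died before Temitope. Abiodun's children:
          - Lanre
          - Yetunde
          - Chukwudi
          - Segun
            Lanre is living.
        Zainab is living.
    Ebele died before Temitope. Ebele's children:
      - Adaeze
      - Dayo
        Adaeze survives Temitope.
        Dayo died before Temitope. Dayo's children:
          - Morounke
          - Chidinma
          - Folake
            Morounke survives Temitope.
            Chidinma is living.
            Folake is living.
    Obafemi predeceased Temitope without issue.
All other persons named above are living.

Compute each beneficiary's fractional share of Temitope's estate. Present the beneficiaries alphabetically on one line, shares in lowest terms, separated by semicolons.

Adaeze 1/6; Chidinma 1/18; Chukwudi 1/24; Folake 1/18; Ifeoma 1/3; Lanre 1/24; Morounke 1/18; Segun 1/24; Yetunde 1/24; Zainab 1/6

There is no surviving spouse, so the entire estate passes to Temitope's descendants per stirpes.
Obafemi left no surviving issue, so that branch lapses and is disregarded.
The estate is divided into 3 equal shares of 1/3 among Ifeoma, Uzoma, Ebele.
Ifeoma is living and takes 1/3.
Uzoma predeceased; the 1/3 allotted to Uzoma's branch passes to Uzoma's issue by representation.
The 1/3 is divided into 2 equal shares of 1/6 among Abiodun, Zainab.
Abiodun predeceased; the 1/6 allotted to Abiodun's branch passes to Abiodun's issue by representation.
The 1/6 is divided into 4 equal shares of 1/24 among Lanre, Yetunde, Chukwudi, Segun.
Lanre is living and takes 1/24.
Yetunde is living and takes 1/24.
Chukwudi is living and takes 1/24.
Segun is living and takes 1/24.
Zainab is living and takes 1/6.
Ebele predeceased; the 1/3 allotted to Ebele's branch passes to Ebele's issue by representation.
The 1/3 is divided into 2 equal shares of 1/6 among Adaeze, Dayo.
Adaeze is living and takes 1/6.
Dayo predeceased; the 1/6 allotted to Dayo's branch passes to Dayo's issue by representation.
The 1/6 is divided into 3 equal shares of 1/18 among Morounke, Chidinma, Folake.
Morounke is living and takes 1/18.
Chidinma is living and takes 1/18.
Folake is living and takes 1/18.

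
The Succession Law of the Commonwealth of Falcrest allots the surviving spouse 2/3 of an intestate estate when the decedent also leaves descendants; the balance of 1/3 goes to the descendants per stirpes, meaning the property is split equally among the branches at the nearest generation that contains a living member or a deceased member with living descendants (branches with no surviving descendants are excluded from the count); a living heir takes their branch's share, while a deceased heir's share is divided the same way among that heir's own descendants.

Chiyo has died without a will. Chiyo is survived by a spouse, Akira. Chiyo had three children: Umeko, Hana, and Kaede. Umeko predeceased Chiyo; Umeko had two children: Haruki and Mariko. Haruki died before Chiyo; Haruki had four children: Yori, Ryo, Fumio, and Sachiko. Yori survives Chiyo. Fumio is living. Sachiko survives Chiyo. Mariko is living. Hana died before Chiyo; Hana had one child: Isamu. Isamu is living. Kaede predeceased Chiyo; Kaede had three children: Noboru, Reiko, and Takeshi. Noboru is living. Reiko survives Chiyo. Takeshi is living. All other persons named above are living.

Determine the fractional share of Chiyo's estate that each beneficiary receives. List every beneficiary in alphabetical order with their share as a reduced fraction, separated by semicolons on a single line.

Akira 2/3; Fumio 1/72; Isamu 1/9; Mariko 1/18; Noboru 1/27; Reiko 1/27; Ryo 1/72; Sachiko 1/72; Takeshi 1/27; Yori 1/72

Akira, as surviving spouse, takes 2/3.
The remaining 1/3 passes to Chiyo's descendants per stirpes.
The 1/3 is divided into 3 equal shares of 1/9 among Umeko, Hana, Kaede.
Umeko predeceased; the 1/9 allotted to Umeko's branch passes to Umeko's issue by representation.
The 1/9 is divided into 2 equal shares of 1/18 among Haruki, Mariko.
Haruki predeceased; the 1/18 allotted to Haruki's branch passes to Haruki's issue by representation.
The 1/18 is divided into 4 equal shares of 1/72 among Yori, Ryo, Fumio, Sachiko.
Yori is living and takes 1/72.
Ryo is living and takes 1/72.
Fumio is living and takes 1/72.
Sachiko is living and takes 1/72.
Mariko is living and takes 1/18.
Hana predeceased; the 1/9 allotted to Hana's branch passes to Hana's issue by representation.
Isamu is the sole taker at this level and receives the full 1/9.
Kaede predeceased; the 1/9 allotted to Kaede's branch passes to Kaede's issue by representation.
The 1/9 is divided into 3 equal shares of 1/27 among Noboru, Reiko, Takeshi.
Noboru is living and takes 1/27.
Reiko is living and takes 1/27.
Takeshi is living and takes 1/27.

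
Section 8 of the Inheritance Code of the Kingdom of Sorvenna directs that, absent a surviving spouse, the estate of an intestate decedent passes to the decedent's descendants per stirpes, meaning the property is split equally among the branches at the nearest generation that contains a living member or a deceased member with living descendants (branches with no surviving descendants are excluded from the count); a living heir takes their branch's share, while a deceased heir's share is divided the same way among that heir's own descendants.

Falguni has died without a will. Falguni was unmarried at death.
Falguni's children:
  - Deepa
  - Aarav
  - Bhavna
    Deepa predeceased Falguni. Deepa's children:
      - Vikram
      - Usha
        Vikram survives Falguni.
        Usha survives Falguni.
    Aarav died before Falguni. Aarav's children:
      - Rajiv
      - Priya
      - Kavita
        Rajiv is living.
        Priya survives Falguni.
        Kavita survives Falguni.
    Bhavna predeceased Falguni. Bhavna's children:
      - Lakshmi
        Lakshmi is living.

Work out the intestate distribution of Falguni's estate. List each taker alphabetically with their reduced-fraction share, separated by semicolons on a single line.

Kavita 1/9; Lakshmi 1/3; Priya 1/9; Rajiv 1/9; Usha 1/6; Vikram 1/6

There is no surviving spouse, so the entire estate passes to Falguni's descendants per stirpes.
The estate is divided into 3 equal shares of 1/3 among Deepa, Aarav, Bhavna.
Deepa predeceased; the 1/3 allotted to Deepa's branch passes to Deepa's issue by representation.
The 1/3 is divided into 2 equal shares of 1/6 among Vikram, Usha.
Vikram is living and takes 1/6.
Usha is living and takes 1/6.
Aarav predeceased; the 1/3 allotted to Aarav's branch passes to Aarav's issue by representation.
The 1/3 is divided into 3 equal shares of 1/9 among Rajiv, Priya, Kavita.
Rajiv is living and takes 1/9.
Priya is living and takes 1/9.
Kavita is living and takes 1/9.
Bhavna predeceased; the 1/3 allotted to Bhavna's branch passes to Bhavna's issue by representation.
Lakshmi is the sole taker at this level and receives the full 1/3.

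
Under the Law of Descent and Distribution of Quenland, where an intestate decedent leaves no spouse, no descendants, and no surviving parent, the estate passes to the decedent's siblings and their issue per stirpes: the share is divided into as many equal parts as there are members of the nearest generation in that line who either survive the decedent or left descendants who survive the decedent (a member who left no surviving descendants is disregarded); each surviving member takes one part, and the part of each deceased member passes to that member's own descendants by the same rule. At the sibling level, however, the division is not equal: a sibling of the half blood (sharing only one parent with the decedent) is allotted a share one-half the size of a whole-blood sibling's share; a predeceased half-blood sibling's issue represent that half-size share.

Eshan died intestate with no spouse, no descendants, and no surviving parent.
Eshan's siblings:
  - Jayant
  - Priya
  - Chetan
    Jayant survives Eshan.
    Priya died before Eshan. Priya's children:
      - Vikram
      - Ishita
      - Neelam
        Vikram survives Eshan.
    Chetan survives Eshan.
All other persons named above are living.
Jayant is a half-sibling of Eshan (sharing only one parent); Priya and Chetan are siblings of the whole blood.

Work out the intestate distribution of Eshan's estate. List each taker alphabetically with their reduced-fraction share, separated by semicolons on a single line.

Chetan 2/5; Ishita 2/15; Jayant 1/5; Neelam 2/15; Vikram 2/15

No spouse, descendants, or parent survives, so the estate passes to Eshan's siblings per stirpes.
Half-blood siblings count for one-half the weight of whole-blood siblings at the initial division.
Dividing 1 in proportion to weights (total weight 5/2): Jayant (weight 1/2) → 1/5; Priya (weight 1) → 2/5; Chetan (weight 1) → 2/5.
Jayant is living and takes 1/5.
Priya predeceased; the 2/5 allotted to Priya's branch passes to Priya's issue by representation.
The 2/5 is divided into 3 equal shares of 2/15 among Vikram, Ishita, Neelam.
Vikram is living and takes 2/15.
Ishita is living and takes 2/15.
Neelam is living and takes 2/15.
Chetan is living and takes 2/5.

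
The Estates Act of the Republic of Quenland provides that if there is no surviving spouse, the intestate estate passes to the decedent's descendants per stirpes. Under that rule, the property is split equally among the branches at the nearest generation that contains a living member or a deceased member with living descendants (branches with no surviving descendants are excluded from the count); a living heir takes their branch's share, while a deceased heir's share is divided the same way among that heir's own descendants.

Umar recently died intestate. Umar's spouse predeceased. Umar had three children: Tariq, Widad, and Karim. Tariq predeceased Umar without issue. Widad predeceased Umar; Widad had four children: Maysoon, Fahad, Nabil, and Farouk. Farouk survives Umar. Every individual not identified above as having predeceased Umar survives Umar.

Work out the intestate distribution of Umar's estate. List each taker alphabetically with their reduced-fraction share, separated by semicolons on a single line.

There is no surviving spouse, so the entire estate passes to Umar's descendants per stirpes.
Tariq left no surviving issue, so that branch lapses and is disregarded.
The estate is divided into 2 equal shares of 1/2 among Widad, Karim.
Widad predeceased; the 1/2 allotted to Widad's branch passes to Widad's issue by representation.
The 1/2 is divided into 4 equal shares of 1/8 among Maysoon, Fahad, Nabil, Farouk.
Maysoon is living and takes 1/8.
Fahad is living and takes 1/8.
Nabil is living and takes 1/8.
Farouk is living and takes 1/8.
Karim is living and takes 1/2.

Fahad 1/8; Farouk 1/8; Karim 1/2; Maysoon 1/8; Nabil 1/8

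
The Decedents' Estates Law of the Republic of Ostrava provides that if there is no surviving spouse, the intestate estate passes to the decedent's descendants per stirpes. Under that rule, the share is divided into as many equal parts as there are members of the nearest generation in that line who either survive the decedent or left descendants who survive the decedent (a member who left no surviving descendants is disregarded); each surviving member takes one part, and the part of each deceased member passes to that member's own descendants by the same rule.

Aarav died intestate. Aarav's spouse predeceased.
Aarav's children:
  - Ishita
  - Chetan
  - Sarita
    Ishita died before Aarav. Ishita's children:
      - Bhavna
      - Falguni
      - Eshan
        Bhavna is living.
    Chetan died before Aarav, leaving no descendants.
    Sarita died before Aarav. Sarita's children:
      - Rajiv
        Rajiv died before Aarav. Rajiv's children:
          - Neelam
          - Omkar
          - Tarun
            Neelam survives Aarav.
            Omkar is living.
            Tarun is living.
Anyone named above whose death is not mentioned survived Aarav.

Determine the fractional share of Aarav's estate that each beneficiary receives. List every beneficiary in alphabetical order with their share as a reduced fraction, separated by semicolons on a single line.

There is no surviving spouse, so the entire estate passes to Aarav's descendants per stirpes.
Chetan left no surviving issue, so that branch lapses and is disregarded.
The estate is divided into 2 equal shares of 1/2 among Ishita, Sarita.
Ishita predeceased; the 1/2 allotted to Ishita's branch passes to Ishita's issue by representation.
The 1/2 is divided into 3 equal shares of 1/6 among Bhavna, Falguni, Eshan.
Bhavna is living and takes 1/6.
Falguni is living and takes 1/6.
Eshan is living and takes 1/6.
Sarita predeceased; the 1/2 allotted to Sarita's branch passes to Sarita's issue by representation.
Rajiv's line is the sole branch at this level, so the full 1/2 passes to Rajiv's issue by representation.
The 1/2 is divided into 3 equal shares of 1/6 among Neelam, Omkar, Tarun.
Neelam is living and takes 1/6.
Omkar is living and takes 1/6.
Tarun is living and takes 1/6.

Bhavna 1/6; Eshan 1/6; Falguni 1/6; Neelam 1/6; Omkar 1/6; Tarun 1/6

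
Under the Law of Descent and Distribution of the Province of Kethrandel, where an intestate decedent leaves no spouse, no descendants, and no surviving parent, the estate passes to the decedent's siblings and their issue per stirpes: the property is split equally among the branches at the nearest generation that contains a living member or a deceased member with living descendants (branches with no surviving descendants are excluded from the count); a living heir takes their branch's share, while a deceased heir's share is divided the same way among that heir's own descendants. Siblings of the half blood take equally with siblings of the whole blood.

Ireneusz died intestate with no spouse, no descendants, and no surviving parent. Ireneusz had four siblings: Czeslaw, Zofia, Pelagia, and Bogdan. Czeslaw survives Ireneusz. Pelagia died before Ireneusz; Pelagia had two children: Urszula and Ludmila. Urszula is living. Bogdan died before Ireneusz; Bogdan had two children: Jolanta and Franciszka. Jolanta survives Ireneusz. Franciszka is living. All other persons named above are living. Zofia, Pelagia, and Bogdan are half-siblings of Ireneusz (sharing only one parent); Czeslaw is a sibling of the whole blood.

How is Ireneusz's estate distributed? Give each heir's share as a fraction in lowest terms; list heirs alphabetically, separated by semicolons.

Czeslaw 1/4; Franciszka 1/8; Jolanta 1/8; Ludmila 1/8; Urszula 1/8; Zofia 1/4

No spouse, descendants, or parent survives, so the estate passes to Ireneusz's siblings per stirpes.
Half-blood and whole-blood siblings take equally under the stated rule.
The estate is divided into 4 equal shares of 1/4 among Czeslaw, Zofia, Pelagia, Bogdan.
Czeslaw is living and takes 1/4.
Zofia is living and takes 1/4.
Pelagia predeceased; the 1/4 allotted to Pelagia's branch passes to Pelagia's issue by representation.
The 1/4 is divided into 2 equal shares of 1/8 among Urszula, Ludmila.
Urszula is living and takes 1/8.
Ludmila is living and takes 1/8.
Bogdan predeceased; the 1/4 allotted to Bogdan's branch passes to Bogdan's issue by representation.
The 1/4 is divided into 2 equal shares of 1/8 among Jolanta, Franciszka.
Jolanta is living and takes 1/8.
Franciszka is living and takes 1/8.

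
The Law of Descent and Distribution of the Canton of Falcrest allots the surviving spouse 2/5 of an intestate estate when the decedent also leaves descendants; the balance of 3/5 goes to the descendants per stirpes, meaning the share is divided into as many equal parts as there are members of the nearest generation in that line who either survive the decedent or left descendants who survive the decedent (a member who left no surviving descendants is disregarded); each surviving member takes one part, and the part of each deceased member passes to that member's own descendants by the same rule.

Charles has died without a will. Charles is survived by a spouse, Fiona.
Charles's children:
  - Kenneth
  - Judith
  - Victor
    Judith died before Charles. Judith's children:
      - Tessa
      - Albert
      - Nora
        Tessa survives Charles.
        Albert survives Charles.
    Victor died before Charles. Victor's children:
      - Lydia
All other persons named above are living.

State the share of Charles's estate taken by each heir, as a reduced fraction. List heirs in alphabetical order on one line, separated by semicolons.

Albert 1/15; Fiona 2/5; Kenneth 1/5; Lydia 1/5; Nora 1/15; Tessa 1/15

Fiona, as surviving spouse, takes 2/5.
The remaining 3/5 passes to Charles's descendants per stirpes.
The 3/5 is divided into 3 equal shares of 1/5 among Kenneth, Judith, Victor.
Kenneth is living and takes 1/5.
Judith predeceased; the 1/5 allotted to Judith's branch passes to Judith's issue by representation.
The 1/5 is divided into 3 equal shares of 1/15 among Tessa, Albert, Nora.
Tessa is living and takes 1/15.
Albert is living and takes 1/15.
Nora is living and takes 1/15.
Victor predeceased; the 1/5 allotted to Victor's branch passes to Victor's issue by representation.
Lydia is the sole taker at this level and receives the full 1/5.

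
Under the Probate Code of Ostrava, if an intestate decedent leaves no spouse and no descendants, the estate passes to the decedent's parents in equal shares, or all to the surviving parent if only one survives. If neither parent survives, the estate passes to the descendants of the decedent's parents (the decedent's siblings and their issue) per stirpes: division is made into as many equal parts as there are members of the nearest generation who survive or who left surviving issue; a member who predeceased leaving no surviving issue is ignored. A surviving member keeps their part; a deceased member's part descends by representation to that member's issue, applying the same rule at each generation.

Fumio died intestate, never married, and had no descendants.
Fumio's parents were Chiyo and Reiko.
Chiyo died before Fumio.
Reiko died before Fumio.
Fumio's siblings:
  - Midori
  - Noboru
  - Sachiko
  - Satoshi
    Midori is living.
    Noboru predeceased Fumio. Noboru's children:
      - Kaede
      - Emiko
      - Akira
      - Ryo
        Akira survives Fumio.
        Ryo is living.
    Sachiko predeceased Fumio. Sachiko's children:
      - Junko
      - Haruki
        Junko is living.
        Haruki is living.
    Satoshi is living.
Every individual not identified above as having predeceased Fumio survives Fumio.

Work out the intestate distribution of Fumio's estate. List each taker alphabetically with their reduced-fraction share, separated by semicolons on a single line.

Akira 1/16; Emiko 1/16; Haruki 1/8; Junko 1/8; Kaede 1/16; Midori 1/4; Ryo 1/16; Satoshi 1/4

Neither parent survives and there are no descendants, so the estate passes to Fumio's siblings and their issue per stirpes.
The estate is divided into 4 equal shares of 1/4 among Midori, Noboru, Sachiko, Satoshi.
Midori is living and takes 1/4.
Noboru predeceased; the 1/4 allotted to Noboru's branch passes to Noboru's issue by representation.
The 1/4 is divided into 4 equal shares of 1/16 among Kaede, Emiko, Akira, Ryo.
Kaede is living and takes 1/16.
Emiko is living and takes 1/16.
Akira is living and takes 1/16.
Ryo is living and takes 1/16.
Sachiko predeceased; the 1/4 allotted to Sachiko's branch passes to Sachiko's issue by representation.
The 1/4 is divided into 2 equal shares of 1/8 among Junko, Haruki.
Junko is living and takes 1/8.
Haruki is living and takes 1/8.
Satoshi is living and takes 1/4.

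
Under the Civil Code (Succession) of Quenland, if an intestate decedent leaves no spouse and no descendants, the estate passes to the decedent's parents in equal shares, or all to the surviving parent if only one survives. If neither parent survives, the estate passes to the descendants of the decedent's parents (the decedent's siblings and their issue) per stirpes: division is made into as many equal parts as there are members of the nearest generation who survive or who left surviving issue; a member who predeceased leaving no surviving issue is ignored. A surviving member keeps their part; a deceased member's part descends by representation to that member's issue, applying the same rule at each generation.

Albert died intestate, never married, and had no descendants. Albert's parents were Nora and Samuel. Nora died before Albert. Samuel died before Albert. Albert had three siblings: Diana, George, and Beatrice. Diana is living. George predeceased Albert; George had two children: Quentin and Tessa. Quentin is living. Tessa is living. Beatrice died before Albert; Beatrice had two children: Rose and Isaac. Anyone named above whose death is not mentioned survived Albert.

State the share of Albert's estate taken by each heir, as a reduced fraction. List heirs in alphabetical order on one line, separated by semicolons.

Diana 1/3; Isaac 1/6; Quentin 1/6; Rose 1/6; Tessa 1/6

Neither parent survives and there are no descendants, so the estate passes to Albert's siblings and their issue per stirpes.
The estate is divided into 3 equal shares of 1/3 among Diana, George, Beatrice.
Diana is living and takes 1/3.
George predeceased; the 1/3 allotted to George's branch passes to George's issue by representation.
The 1/3 is divided into 2 equal shares of 1/6 among Quentin, Tessa.
Quentin is living and takes 1/6.
Tessa is living and takes 1/6.
Beatrice predeceased; the 1/3 allotted to Beatrice's branch passes to Beatrice's issue by representation.
The 1/3 is divided into 2 equal shares of 1/6 among Rose, Isaac.
Rose is living and takes 1/6.
Isaac is living and takes 1/6.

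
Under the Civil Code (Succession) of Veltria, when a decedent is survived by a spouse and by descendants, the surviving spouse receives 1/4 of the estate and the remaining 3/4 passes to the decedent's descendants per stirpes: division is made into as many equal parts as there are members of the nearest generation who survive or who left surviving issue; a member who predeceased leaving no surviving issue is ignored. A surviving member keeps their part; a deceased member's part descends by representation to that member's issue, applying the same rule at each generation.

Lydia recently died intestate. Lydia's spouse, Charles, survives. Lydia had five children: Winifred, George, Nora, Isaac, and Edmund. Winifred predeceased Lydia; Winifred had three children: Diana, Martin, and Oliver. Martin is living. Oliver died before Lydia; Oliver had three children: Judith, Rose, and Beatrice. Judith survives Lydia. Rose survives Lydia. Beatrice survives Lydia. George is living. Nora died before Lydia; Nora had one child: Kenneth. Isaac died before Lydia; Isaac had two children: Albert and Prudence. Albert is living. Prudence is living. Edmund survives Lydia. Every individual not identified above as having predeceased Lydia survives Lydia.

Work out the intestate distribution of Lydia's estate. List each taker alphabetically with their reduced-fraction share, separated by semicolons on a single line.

Charles, as surviving spouse, takes 1/4.
The remaining 3/4 passes to Lydia's descendants per stirpes.
The 3/4 is divided into 5 equal shares of 3/20 among Winifred, George, Nora, Isaac, Edmund.
Winifred predeceased; the 3/20 allotted to Winifred's branch passes to Winifred's issue by representation.
The 3/20 is divided into 3 equal shares of 1/20 among Diana, Martin, Oliver.
Diana is living and takes 1/20.
Martin is living and takes 1/20.
Oliver predeceased; the 1/20 allotted to Oliver's branch passes to Oliver's issue by representation.
The 1/20 is divided into 3 equal shares of 1/60 among Judith, Rose, Beatrice.
Judith is living and takes 1/60.
Rose is living and takes 1/60.
Beatrice is living and takes 1/60.
George is living and takes 3/20.
Nora predeceased; the 3/20 allotted to Nora's branch passes to Nora's issue by representation.
Kenneth is the sole taker at this level and receives the full 3/20.
Isaac predeceased; the 3/20 allotted to Isaac's branch passes to Isaac's issue by representation.
The 3/20 is divided into 2 equal shares of 3/40 among Albert, Prudence.
Albert is living and takes 3/40.
Prudence is living and takes 3/40.
Edmund is living and takes 3/20.

Albert 3/40; Beatrice 1/60; Charles 1/4; Diana 1/20; Edmund 3/20; George 3/20; Judith 1/60; Kenneth 3/20; Martin 1/20; Prudence 3/40; Rose 1/60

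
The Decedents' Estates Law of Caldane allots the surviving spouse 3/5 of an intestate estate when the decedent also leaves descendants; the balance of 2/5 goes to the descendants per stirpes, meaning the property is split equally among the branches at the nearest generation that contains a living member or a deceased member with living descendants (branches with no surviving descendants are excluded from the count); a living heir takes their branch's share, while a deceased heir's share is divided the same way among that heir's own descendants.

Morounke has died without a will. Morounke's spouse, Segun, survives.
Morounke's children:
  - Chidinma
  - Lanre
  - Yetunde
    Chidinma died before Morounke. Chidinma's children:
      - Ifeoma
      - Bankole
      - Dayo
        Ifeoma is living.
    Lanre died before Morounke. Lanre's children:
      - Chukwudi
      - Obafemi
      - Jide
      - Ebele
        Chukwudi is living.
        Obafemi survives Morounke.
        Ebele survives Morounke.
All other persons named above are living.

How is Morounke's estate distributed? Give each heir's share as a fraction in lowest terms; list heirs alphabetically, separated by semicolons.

Bankole 2/45; Chukwudi 1/30; Dayo 2/45; Ebele 1/30; Ifeoma 2/45; Jide 1/30; Obafemi 1/30; Segun 3/5; Yetunde 2/15

Segun, as surviving spouse, takes 3/5.
The remaining 2/5 passes to Morounke's descendants per stirpes.
The 2/5 is divided into 3 equal shares of 2/15 among Chidinma, Lanre, Yetunde.
Chidinma predeceased; the 2/15 allotted to Chidinma's branch passes to Chidinma's issue by representation.
The 2/15 is divided into 3 equal shares of 2/45 among Ifeoma, Bankole, Dayo.
Ifeoma is living and takes 2/45.
Bankole is living and takes 2/45.
Dayo is living and takes 2/45.
Lanre predeceased; the 2/15 allotted to Lanre's branch passes to Lanre's issue by representation.
The 2/15 is divided into 4 equal shares of 1/30 among Chukwudi, Obafemi, Jide, Ebele.
Chukwudi is living and takes 1/30.
Obafemi is living and takes 1/30.
Jide is living and takes 1/30.
Ebele is living and takes 1/30.
Yetunde is living and takes 2/15.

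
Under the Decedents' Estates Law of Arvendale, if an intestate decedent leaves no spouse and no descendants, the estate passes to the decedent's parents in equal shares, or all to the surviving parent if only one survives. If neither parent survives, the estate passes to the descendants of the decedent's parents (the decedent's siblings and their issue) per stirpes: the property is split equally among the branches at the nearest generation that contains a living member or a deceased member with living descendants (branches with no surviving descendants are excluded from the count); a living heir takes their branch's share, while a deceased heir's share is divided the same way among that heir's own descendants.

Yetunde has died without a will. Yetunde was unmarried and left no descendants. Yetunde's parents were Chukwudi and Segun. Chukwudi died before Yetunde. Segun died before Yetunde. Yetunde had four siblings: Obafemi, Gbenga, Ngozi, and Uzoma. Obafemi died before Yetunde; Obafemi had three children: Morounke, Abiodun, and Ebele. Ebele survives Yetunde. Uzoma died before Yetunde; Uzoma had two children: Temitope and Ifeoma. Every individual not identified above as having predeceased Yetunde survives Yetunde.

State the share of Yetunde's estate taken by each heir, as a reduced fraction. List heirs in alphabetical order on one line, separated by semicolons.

Neither parent survives and there are no descendants, so the estate passes to Yetunde's siblings and their issue per stirpes.
The estate is divided into 4 equal shares of 1/4 among Obafemi, Gbenga, Ngozi, Uzoma.
Obafemi predeceased; the 1/4 allotted to Obafemi's branch passes to Obafemi's issue by representation.
The 1/4 is divided into 3 equal shares of 1/12 among Morounke, Abiodun, Ebele.
Morounke is living and takes 1/12.
Abiodun is living and takes 1/12.
Ebele is living and takes 1/12.
Gbenga is living and takes 1/4.
Ngozi is living and takes 1/4.
Uzoma predeceased; the 1/4 allotted to Uzoma's branch passes to Uzoma's issue by representation.
The 1/4 is divided into 2 equal shares of 1/8 among Temitope, Ifeoma.
Temitope is living and takes 1/8.
Ifeoma is living and takes 1/8.

Abiodun 1/12; Ebele 1/12; Gbenga 1/4; Ifeoma 1/8; Morounke 1/12; Ngozi 1/4; Temitope 1/8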